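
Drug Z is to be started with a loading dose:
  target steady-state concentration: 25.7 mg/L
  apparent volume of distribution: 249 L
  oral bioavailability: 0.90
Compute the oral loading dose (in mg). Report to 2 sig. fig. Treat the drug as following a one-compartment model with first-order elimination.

LD = Css × Vd / F = 25.7 × 249 / 0.90 = 7110 mg

7100 mg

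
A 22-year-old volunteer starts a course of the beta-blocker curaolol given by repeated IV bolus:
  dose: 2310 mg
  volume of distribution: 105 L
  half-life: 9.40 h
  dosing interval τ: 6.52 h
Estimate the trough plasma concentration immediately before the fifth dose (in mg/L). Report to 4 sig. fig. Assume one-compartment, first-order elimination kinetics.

C₀ per dose = Dose / Vd = 2310 / 105 = 22.00 mg/L
k = ln2 / t½ = 0.693147 / 9.40 = 0.07374 h⁻¹
Fraction remaining after one interval: r = e^(−kτ) = e^(−0.07374 × 6.52) = 0.6183
Before dose 5, 4 doses have been given (aged 1τ, 2τ, 3τ, 4τ).
C_trough = C₀ × (r + r² + … + r^4) = C₀ × r(1−r^4)/(1−r)
        = 22.00 × 0.6183 × (1 − 0.1461) / (1 − 0.6183) = 30.43 mg/L

30.43 mg/L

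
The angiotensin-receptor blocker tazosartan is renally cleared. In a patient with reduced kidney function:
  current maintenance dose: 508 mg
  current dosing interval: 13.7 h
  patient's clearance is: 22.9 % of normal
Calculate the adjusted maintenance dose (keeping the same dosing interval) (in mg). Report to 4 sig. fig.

116.3 mg

To keep the same average steady-state level, dosing rate must scale with clearance.
CL ratio = 22.9 / 100 = 0.2290
New dose (same interval) = 508 × 0.2290 = 116.3 mg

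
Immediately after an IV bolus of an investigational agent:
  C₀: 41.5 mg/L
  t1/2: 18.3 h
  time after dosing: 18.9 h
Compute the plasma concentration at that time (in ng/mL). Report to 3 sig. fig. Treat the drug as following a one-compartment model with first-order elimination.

20300 ng/mL

k = ln2 / t½ = 0.693147 / 18.3 = 0.03788 h⁻¹
C = C₀ · e^(−k·t) = 41.50 × e^(−0.03788 × 18.9)
  = 41.50 × 0.4887 = 20.28 mg/L
Convert: 20.28 mg/L × 1000 = 20280 ng/mL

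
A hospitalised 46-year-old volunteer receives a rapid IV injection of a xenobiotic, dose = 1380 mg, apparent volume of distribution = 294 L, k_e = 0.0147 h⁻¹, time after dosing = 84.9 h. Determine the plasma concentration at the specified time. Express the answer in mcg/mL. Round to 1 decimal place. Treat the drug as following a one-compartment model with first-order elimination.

C₀ = Dose / Vd = 1380 / 294 = 4.694 mg/L
C = C₀ · e^(−k·t) = 4.694 × e^(−0.01470 × 84.9)
  = 4.694 × 0.2871 = 1.348 mg/L
(1.348 mg/L = 1.348 mcg/mL)

1.3 mcg/mL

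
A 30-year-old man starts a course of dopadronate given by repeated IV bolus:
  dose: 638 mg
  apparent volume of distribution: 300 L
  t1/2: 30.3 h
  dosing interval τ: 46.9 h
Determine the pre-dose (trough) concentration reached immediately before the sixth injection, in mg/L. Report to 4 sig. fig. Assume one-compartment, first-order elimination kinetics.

C₀ per dose = Dose / Vd = 638 / 300 = 2.127 mg/L
k = ln2 / t½ = 0.693147 / 30.3 = 0.02288 h⁻¹
Fraction remaining after one interval: r = e^(−kτ) = e^(−0.02288 × 46.9) = 0.3420
Before dose 6, 5 doses have been given (aged 1τ, 2τ, 3τ, 4τ, 5τ).
C_trough = C₀ × (r + r² + … + r^5) = C₀ × r(1−r^5)/(1−r)
        = 2.127 × 0.3420 × (1 − 0.004679) / (1 − 0.3420) = 1.100 mg/L

1.100 mg/L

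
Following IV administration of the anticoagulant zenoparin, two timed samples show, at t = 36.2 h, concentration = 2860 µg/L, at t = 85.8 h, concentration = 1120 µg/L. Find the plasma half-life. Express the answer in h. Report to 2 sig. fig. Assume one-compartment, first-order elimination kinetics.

k = ln(C₁/C₂) / (t₂ − t₁) = ln(2860/1120) / (85.8 − 36.2)
  = 0.9375 / 49.60 = 0.01890 h⁻¹
t½ = ln2 / k = 0.693147 / 0.01890 = 36.67 h

37 h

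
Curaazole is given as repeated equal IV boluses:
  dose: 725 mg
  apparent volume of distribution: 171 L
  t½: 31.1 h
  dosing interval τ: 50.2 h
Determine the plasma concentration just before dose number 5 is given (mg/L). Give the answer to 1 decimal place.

2.0 mg/L

C₀ per dose = Dose / Vd = 725 / 171 = 4.240 mg/L
k = ln2 / t½ = 0.693147 / 31.1 = 0.02229 h⁻¹
Fraction remaining after one interval: r = e^(−kτ) = e^(−0.02229 × 50.2) = 0.3266
Before dose 5, 4 doses have been given (aged 1τ, 2τ, 3τ, 4τ).
C_trough = C₀ × (r + r² + … + r^4) = C₀ × r(1−r^4)/(1−r)
        = 4.240 × 0.3266 × (1 − 0.01138) / (1 − 0.3266) = 2.033 mg/L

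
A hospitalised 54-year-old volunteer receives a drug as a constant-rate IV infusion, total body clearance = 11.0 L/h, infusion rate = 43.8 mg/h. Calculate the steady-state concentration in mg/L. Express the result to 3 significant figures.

3.98 mg/L

At steady state Css = R₀ / CL = 43.8 / 11.00 = 3.982 mg/L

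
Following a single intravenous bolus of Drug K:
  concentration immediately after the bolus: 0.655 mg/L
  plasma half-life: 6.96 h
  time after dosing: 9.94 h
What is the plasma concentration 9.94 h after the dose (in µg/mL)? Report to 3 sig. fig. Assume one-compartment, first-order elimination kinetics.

0.243 µg/mL

k = ln2 / t½ = 0.693147 / 6.96 = 0.09959 h⁻¹
C = C₀ · e^(−k·t) = 0.6550 × e^(−0.09959 × 9.94)
  = 0.6550 × 0.3716 = 0.2434 mg/L
(0.2434 mg/L = 0.2434 µg/mL)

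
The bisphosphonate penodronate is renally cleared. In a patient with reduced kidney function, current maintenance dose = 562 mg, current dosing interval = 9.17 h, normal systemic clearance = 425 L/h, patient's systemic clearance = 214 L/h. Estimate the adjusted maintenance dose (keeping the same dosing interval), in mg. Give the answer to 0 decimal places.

283 mg

To keep the same average steady-state level, dosing rate must scale with clearance.
CL ratio = 214 / 425 = 0.5035
New dose (same interval) = 562 × 0.5035 = 283.0 mg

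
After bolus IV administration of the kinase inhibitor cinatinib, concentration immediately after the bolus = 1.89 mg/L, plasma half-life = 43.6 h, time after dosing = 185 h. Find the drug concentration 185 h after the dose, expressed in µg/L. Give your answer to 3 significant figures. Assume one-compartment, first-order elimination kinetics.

99.8 µg/L

k = ln2 / t½ = 0.693147 / 43.6 = 0.01590 h⁻¹
C = C₀ · e^(−k·t) = 1.890 × e^(−0.01590 × 185)
  = 1.890 × 0.05279 = 0.09977 mg/L
Convert: 0.09977 mg/L × 1000 = 99.77 µg/L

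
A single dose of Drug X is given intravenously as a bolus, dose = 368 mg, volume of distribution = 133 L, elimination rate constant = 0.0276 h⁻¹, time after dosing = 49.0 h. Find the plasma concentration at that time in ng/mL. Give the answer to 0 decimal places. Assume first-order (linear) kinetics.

C₀ = Dose / Vd = 368.0 / 133 = 2.767 mg/L
C = C₀ · e^(−k·t) = 2.767 × e^(−0.02760 × 49.0)
  = 2.767 × 0.2586 = 0.7155 mg/L
Convert: 0.7155 mg/L × 1000 = 715.5 ng/mL

716 ng/mL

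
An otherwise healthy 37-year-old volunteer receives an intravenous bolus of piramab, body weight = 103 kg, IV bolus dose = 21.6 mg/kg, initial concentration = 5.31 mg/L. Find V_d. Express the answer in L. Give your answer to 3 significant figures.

Dose = 21.6 × 103 = 2225 mg
Vd = Dose / C₀ = 2225 / 5.31 = 419.0 L

419 L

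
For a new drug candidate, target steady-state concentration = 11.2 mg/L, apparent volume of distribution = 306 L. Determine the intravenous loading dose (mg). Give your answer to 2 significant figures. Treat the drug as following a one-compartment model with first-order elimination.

3400 mg

LD = Css × Vd = 11.2 × 306 = 3427 mg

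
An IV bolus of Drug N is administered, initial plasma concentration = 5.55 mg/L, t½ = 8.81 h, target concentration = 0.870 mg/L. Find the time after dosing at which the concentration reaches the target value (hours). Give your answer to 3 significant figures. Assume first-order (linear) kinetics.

k = ln2 / t½ = 0.693147 / 8.81 = 0.07868 h⁻¹
t = ln(C₀ / C) / k = ln(5.550 / 0.870) / 0.07868
  = ln(6.379) / 0.07868 = 1.853 / 0.07868 = 23.55 h

23.6 h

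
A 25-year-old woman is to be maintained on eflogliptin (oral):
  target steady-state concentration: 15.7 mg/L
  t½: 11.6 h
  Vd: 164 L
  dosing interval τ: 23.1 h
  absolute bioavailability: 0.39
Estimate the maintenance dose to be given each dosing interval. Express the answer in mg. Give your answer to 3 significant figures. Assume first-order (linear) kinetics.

9110 mg

k = ln2 / t½ = 0.693147 / 11.6 = 0.05975 h⁻¹
CL = k × Vd = 0.05975 × 164 = 9.799 L/h
At steady state, F × (Dose/τ) = Css × CL.
Dose = Css × CL × τ / F = 15.7 × 9.799 × 23.1 / 0.39 = 9112 mg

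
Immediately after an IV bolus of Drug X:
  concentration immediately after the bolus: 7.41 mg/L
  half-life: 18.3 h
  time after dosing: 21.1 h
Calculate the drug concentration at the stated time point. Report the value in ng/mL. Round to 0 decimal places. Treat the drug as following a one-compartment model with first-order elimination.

k = ln2 / t½ = 0.693147 / 18.3 = 0.03788 h⁻¹
C = C₀ · e^(−k·t) = 7.410 × e^(−0.03788 × 21.1)
  = 7.410 × 0.4497 = 3.332 mg/L
Convert: 3.332 mg/L × 1000 = 3332 ng/mL

3332 ng/mL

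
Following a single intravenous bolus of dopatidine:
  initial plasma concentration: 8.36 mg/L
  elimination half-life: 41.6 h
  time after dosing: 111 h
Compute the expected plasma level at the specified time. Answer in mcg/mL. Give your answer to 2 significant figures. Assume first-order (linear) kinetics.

k = ln2 / t½ = 0.693147 / 41.6 = 0.01666 h⁻¹
C = C₀ · e^(−k·t) = 8.360 × e^(−0.01666 × 111)
  = 8.360 × 0.1574 = 1.316 mg/L
(1.316 mg/L = 1.316 mcg/mL)

1.3 mcg/mL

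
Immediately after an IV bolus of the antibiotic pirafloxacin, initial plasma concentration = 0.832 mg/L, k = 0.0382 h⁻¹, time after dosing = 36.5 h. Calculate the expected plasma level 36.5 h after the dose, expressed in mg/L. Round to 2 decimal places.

0.21 mg/L

C = C₀ · e^(−k·t) = 0.8320 × e^(−0.03820 × 36.5)
  = 0.8320 × 0.2480 = 0.2063 mg/L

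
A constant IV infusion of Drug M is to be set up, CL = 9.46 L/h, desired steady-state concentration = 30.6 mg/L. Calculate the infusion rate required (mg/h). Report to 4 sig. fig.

At steady state, infusion rate R₀ = Css × CL = 30.6 × 9.460 = 289.5 mg/h

289.5 mg/h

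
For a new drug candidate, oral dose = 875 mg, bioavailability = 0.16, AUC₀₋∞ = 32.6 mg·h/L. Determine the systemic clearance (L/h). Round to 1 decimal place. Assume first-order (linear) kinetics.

4.3 L/h

CL = F·Dose / AUC = 0.16 × 875 / 32.6 = 4.294 L/h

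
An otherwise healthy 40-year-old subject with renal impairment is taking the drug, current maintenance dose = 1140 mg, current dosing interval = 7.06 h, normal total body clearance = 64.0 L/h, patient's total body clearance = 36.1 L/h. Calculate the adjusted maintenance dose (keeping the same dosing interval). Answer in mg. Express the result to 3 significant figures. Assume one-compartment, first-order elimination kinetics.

To keep the same average steady-state level, dosing rate must scale with clearance.
CL ratio = 36.1 / 64.0 = 0.5641
New dose (same interval) = 1140 × 0.5641 = 643.1 mg

643 mg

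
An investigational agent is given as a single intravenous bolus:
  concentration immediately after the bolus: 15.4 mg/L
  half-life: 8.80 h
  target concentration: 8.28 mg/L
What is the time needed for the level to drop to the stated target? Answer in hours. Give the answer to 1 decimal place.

7.9 h

k = ln2 / t½ = 0.693147 / 8.80 = 0.07877 h⁻¹
t = ln(C₀ / C) / k = ln(15.40 / 8.28) / 0.07877
  = ln(1.860) / 0.07877 = 0.6206 / 0.07877 = 7.879 h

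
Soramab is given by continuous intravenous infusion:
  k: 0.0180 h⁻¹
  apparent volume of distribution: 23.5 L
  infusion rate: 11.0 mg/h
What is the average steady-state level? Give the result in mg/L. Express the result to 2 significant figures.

CL = k × Vd = 0.01800 × 23.5 = 0.4230 L/h
At steady state Css = R₀ / CL = 11.0 / 0.4230 = 26.00 mg/L

26 mg/L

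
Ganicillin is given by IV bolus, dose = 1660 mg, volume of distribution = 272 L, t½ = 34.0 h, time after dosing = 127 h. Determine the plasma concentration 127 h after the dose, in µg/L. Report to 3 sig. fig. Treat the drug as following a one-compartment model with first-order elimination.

C₀ = Dose / Vd = 1660 / 272 = 6.103 mg/L
k = ln2 / t½ = 0.693147 / 34.0 = 0.02039 h⁻¹
C = C₀ · e^(−k·t) = 6.103 × e^(−0.02039 × 127)
  = 6.103 × 0.07506 = 0.4581 mg/L
Convert: 0.4581 mg/L × 1000 = 458.1 µg/L

458 µg/L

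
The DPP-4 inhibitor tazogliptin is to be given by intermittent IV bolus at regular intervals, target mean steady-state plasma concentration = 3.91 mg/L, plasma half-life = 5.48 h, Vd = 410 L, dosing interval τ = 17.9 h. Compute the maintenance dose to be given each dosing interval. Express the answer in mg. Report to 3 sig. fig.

k = ln2 / t½ = 0.693147 / 5.48 = 0.1265 h⁻¹
CL = k × Vd = 0.1265 × 410 = 51.87 L/h
At steady state, Dose/τ = Css × CL.
Dose = Css × CL × τ = 3.91 × 51.87 × 17.9 = 3630 mg

3630 mg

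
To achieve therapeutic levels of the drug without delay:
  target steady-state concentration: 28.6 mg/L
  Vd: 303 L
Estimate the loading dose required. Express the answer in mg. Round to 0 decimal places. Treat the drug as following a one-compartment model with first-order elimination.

LD = Css × Vd = 28.6 × 303 = 8666 mg

8666 mg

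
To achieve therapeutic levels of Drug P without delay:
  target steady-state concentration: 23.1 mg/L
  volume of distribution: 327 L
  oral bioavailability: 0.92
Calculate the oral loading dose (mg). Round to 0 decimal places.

LD = Css × Vd / F = 23.1 × 327 / 0.92 = 8211 mg

8211 mg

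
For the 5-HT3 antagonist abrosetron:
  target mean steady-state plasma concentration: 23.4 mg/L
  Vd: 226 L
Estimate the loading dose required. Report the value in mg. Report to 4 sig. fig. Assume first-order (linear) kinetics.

5288 mg

LD = Css × Vd = 23.4 × 226 = 5288 mg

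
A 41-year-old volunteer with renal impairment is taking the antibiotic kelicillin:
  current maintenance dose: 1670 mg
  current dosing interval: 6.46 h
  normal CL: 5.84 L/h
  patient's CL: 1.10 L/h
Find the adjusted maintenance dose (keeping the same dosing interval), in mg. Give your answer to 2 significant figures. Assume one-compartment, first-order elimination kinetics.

To keep the same average steady-state level, dosing rate must scale with clearance.
CL ratio = 1.10 / 5.84 = 0.1884
New dose (same interval) = 1670 × 0.1884 = 314.6 mg

310 mg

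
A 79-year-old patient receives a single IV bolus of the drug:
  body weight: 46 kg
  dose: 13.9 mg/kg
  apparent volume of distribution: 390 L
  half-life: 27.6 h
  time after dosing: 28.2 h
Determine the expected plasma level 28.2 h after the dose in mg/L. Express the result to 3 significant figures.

Total dose = 13.9 × 46 = 639.4 mg
C₀ = Dose / Vd = 639.4 / 390 = 1.639 mg/L
k = ln2 / t½ = 0.693147 / 27.6 = 0.02511 h⁻¹
C = C₀ · e^(−k·t) = 1.639 × e^(−0.02511 × 28.2)
  = 1.639 × 0.4926 = 0.8074 mg/L

0.807 mg/L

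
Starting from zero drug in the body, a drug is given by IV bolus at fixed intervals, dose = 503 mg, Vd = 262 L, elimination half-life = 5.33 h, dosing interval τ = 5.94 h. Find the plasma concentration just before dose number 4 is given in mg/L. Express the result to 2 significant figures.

C₀ per dose = Dose / Vd = 503 / 262 = 1.920 mg/L
k = ln2 / t½ = 0.693147 / 5.33 = 0.1300 h⁻¹
Fraction remaining after one interval: r = e^(−kτ) = e^(−0.1300 × 5.94) = 0.4620
Before dose 4, 3 doses have been given (aged 1τ, 2τ, 3τ).
C_trough = C₀ × (r + r² + … + r^3) = C₀ × r(1−r^3)/(1−r)
        = 1.920 × 0.4620 × (1 − 0.09861) / (1 − 0.4620) = 1.486 mg/L

1.5 mg/L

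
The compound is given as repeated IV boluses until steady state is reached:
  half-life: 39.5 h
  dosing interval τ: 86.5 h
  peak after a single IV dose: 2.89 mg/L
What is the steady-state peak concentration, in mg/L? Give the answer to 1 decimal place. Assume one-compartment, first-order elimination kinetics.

3.7 mg/L

k = ln2 / t½ = 0.693147 / 39.5 = 0.01755 h⁻¹
e^(−kτ) = e^(−0.01755 × 86.5) = 0.2191
Accumulation ratio R = 1 / (1 − e^(−kτ)) = 1 / (1 − 0.2191) = 1.281
Steady-state peak = C₀ × R = 2.89 × 1.281 = 3.702 mg/L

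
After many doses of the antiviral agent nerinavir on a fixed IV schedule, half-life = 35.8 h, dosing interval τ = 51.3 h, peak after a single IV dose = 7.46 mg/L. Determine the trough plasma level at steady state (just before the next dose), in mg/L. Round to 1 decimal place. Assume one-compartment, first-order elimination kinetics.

k = ln2 / t½ = 0.693147 / 35.8 = 0.01936 h⁻¹
e^(−kτ) = e^(−0.01936 × 51.3) = 0.3704
Accumulation ratio R = 1 / (1 − e^(−kτ)) = 1 / (1 − 0.3704) = 1.588
Steady-state trough = C₀ × R × e^(−kτ) = 7.46 × 1.588 × 0.3704 = 4.388 mg/L

4.4 mg/L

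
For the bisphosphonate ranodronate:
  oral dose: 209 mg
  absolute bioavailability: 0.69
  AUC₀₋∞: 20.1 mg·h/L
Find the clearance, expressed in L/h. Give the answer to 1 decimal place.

7.2 L/h

CL = F·Dose / AUC = 0.69 × 209 / 20.1 = 7.175 L/h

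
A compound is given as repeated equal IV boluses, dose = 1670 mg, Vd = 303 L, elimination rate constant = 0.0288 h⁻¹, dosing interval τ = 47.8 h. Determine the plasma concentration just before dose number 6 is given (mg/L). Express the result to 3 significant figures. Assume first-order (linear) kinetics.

1.86 mg/L

C₀ per dose = Dose / Vd = 1670 / 303 = 5.512 mg/L
Fraction remaining after one interval: r = e^(−kτ) = e^(−0.02880 × 47.8) = 0.2524
Before dose 6, 5 doses have been given (aged 1τ, 2τ, 3τ, 4τ, 5τ).
C_trough = C₀ × (r + r² + … + r^5) = C₀ × r(1−r^5)/(1−r)
        = 5.512 × 0.2524 × (1 − 0.001024) / (1 − 0.2524) = 1.859 mg/L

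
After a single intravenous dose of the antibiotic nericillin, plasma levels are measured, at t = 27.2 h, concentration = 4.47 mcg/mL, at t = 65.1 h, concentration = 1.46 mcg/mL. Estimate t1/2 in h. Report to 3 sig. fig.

23.5 h

k = ln(C₁/C₂) / (t₂ − t₁) = ln(4.47/1.46) / (65.1 − 27.2)
  = 1.119 / 37.90 = 0.02953 h⁻¹
t½ = ln2 / k = 0.693147 / 0.02953 = 23.47 h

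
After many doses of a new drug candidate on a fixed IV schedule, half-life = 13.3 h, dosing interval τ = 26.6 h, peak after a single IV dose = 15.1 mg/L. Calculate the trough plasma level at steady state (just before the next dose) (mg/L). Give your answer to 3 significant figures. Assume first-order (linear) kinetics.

5.03 mg/L

k = ln2 / t½ = 0.693147 / 13.3 = 0.05212 h⁻¹
e^(−kτ) = e^(−0.05212 × 26.6) = 0.2500
Accumulation ratio R = 1 / (1 − e^(−kτ)) = 1 / (1 − 0.2500) = 1.333
Steady-state trough = C₀ × R × e^(−kτ) = 15.1 × 1.333 × 0.2500 = 5.032 mg/L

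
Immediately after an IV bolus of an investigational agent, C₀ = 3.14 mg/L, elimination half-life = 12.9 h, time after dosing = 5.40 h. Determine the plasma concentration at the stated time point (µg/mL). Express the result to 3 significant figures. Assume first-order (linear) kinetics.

k = ln2 / t½ = 0.693147 / 12.9 = 0.05373 h⁻¹
C = C₀ · e^(−k·t) = 3.140 × e^(−0.05373 × 5.40)
  = 3.140 × 0.7482 = 2.349 mg/L
(2.349 mg/L = 2.349 µg/mL)

2.35 µg/mL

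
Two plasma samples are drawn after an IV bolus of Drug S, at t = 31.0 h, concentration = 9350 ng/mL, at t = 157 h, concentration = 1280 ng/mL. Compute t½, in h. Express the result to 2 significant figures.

44 h

k = ln(C₁/C₂) / (t₂ − t₁) = ln(9350/1280) / (157 − 31.0)
  = 1.989 / 126.0 = 0.01579 h⁻¹
t½ = ln2 / k = 0.693147 / 0.01579 = 43.90 h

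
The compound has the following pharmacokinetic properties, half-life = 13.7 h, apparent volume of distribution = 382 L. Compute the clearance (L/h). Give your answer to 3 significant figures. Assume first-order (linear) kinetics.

19.3 L/h

k = ln2 / t½ = 0.693147 / 13.7 = 0.05059 h⁻¹
CL = k × Vd = 0.05059 × 382 = 19.33 L/h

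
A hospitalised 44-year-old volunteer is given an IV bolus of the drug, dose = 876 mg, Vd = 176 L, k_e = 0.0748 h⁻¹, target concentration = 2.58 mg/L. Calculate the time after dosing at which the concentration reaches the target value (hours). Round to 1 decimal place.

8.8 h

C₀ = Dose / Vd = 876.0 / 176 = 4.977 mg/L
t = ln(C₀ / C) / k = ln(4.977 / 2.58) / 0.07480
  = ln(1.929) / 0.07480 = 0.6570 / 0.07480 = 8.783 h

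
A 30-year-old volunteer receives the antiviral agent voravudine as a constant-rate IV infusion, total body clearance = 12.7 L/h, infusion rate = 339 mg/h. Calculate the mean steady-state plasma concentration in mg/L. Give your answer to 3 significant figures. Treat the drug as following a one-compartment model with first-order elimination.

26.7 mg/L

At steady state Css = R₀ / CL = 339 / 12.70 = 26.69 mg/L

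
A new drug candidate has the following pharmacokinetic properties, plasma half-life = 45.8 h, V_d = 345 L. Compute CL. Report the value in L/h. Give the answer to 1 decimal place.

k = ln2 / t½ = 0.693147 / 45.8 = 0.01513 h⁻¹
CL = k × Vd = 0.01513 × 345 = 5.220 L/h

5.2 L/h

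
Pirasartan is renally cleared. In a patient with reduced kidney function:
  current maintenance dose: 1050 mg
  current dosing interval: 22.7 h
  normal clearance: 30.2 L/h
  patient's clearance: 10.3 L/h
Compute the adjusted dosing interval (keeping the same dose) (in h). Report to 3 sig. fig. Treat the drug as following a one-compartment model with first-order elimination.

66.6 h

To keep the same average steady-state level, dosing rate must scale with clearance.
CL ratio = 10.3 / 30.2 = 0.3411
New interval (same dose) = 22.7 / 0.3411 = 66.55 h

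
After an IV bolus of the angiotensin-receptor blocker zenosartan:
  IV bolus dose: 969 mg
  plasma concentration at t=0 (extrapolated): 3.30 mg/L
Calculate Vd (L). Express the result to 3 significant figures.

294 L

Vd = Dose / C₀ = 969.0 / 3.30 = 293.6 L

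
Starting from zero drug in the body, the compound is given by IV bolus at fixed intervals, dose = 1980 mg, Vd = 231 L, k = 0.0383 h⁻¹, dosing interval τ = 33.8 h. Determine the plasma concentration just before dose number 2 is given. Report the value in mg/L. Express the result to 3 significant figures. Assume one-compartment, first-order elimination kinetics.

2.35 mg/L

C₀ per dose = Dose / Vd = 1980 / 231 = 8.571 mg/L
Fraction remaining after one interval: r = e^(−kτ) = e^(−0.03830 × 33.8) = 0.2740
Before dose 2, 1 dose has been given (aged 1τ).
C_trough = C₀ × r = 8.571 × 0.2740 = 2.348 mg/L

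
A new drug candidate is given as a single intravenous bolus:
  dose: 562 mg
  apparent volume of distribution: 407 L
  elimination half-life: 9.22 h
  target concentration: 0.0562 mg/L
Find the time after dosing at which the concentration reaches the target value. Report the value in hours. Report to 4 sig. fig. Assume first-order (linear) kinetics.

C₀ = Dose / Vd = 562.0 / 407 = 1.381 mg/L
k = ln2 / t½ = 0.693147 / 9.22 = 0.07518 h⁻¹
t = ln(C₀ / C) / k = ln(1.381 / 0.0562) / 0.07518
  = ln(24.57) / 0.07518 = 3.202 / 0.07518 = 42.59 h

42.59 h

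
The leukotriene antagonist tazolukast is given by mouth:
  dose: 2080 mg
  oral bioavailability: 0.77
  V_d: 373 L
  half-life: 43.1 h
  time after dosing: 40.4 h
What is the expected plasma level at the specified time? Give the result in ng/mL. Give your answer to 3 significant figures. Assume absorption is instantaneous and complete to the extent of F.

2240 ng/mL

Amount reaching circulation = F × Dose = 0.77 × 2080 = 1602 mg
C₀ = F·Dose / Vd = 1602 / 373 = 4.295 mg/L
k = ln2 / t½ = 0.693147 / 43.1 = 0.01608 h⁻¹
C = C₀ · e^(−k·t) = 4.295 × e^(−0.01608 × 40.4)
  = 4.295 × 0.5222 = 2.243 mg/L
Convert: 2.243 mg/L × 1000 = 2243 ng/mL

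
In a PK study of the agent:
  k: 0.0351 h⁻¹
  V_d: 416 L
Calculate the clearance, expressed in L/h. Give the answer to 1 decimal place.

CL = k × Vd = 0.0351 × 416 = 14.60 L/h

14.6 L/h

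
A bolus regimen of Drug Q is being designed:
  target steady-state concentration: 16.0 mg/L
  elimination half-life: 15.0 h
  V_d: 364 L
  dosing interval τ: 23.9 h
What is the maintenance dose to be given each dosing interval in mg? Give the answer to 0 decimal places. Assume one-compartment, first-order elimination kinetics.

6432 mg

k = ln2 / t½ = 0.693147 / 15.0 = 0.04621 h⁻¹
CL = k × Vd = 0.04621 × 364 = 16.82 L/h
At steady state, Dose/τ = Css × CL.
Dose = Css × CL × τ = 16.0 × 16.82 × 23.9 = 6432 mg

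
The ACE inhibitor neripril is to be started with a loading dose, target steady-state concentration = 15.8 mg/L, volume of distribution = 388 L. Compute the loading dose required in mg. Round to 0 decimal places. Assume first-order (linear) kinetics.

LD = Css × Vd = 15.8 × 388 = 6130 mg

6130 mg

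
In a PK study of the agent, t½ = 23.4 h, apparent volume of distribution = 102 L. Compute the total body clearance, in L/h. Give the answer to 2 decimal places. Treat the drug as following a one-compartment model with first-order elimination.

k = ln2 / t½ = 0.693147 / 23.4 = 0.02962 h⁻¹
CL = k × Vd = 0.02962 × 102 = 3.021 L/h

3.02 L/h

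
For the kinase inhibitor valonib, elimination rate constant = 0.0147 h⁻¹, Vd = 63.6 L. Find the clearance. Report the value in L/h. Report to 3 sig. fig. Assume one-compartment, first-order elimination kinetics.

CL = k × Vd = 0.0147 × 63.6 = 0.9349 L/h

0.935 L/h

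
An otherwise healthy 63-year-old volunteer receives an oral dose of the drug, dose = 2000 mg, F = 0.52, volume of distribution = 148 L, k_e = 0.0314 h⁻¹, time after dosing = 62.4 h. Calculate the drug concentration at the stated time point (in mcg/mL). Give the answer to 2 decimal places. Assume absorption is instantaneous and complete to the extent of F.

0.99 mcg/mL

Amount reaching circulation = F × Dose = 0.52 × 2000 = 1040 mg
C₀ = F·Dose / Vd = 1040 / 148 = 7.027 mg/L
C = C₀ · e^(−k·t) = 7.027 × e^(−0.03140 × 62.4)
  = 7.027 × 0.1409 = 0.9901 mg/L
(0.9901 mg/L = 0.9901 mcg/mL)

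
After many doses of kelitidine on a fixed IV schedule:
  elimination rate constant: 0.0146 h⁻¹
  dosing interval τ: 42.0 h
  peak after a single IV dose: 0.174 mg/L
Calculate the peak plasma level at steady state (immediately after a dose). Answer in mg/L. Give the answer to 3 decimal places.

e^(−kτ) = e^(−0.01460 × 42.0) = 0.5416
Accumulation ratio R = 1 / (1 − e^(−kτ)) = 1 / (1 − 0.5416) = 2.182
Steady-state peak = C₀ × R = 0.174 × 2.182 = 0.3797 mg/L

0.380 mg/L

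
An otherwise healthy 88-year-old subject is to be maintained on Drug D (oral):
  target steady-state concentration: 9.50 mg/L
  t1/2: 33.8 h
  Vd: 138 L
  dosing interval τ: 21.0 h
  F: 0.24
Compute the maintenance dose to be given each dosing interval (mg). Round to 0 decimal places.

2352 mg

k = ln2 / t½ = 0.693147 / 33.8 = 0.02051 h⁻¹
CL = k × Vd = 0.02051 × 138 = 2.830 L/h
At steady state, F × (Dose/τ) = Css × CL.
Dose = Css × CL × τ / F = 9.50 × 2.830 × 21.0 / 0.24 = 2352 mg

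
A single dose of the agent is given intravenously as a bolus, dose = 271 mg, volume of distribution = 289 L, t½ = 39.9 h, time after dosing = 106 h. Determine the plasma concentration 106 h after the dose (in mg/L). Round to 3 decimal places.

0.149 mg/L

C₀ = Dose / Vd = 271.0 / 289 = 0.9377 mg/L
k = ln2 / t½ = 0.693147 / 39.9 = 0.01737 h⁻¹
C = C₀ · e^(−k·t) = 0.9377 × e^(−0.01737 × 106)
  = 0.9377 × 0.1586 = 0.1487 mg/L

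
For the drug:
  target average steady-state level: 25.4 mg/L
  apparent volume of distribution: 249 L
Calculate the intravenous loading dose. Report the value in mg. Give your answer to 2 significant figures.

LD = Css × Vd = 25.4 × 249 = 6325 mg

6300 mg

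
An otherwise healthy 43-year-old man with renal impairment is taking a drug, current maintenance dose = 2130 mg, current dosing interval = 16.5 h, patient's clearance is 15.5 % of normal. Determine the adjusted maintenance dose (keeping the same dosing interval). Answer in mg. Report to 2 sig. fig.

330 mg

To keep the same average steady-state level, dosing rate must scale with clearance.
CL ratio = 15.5 / 100 = 0.1550
New dose (same interval) = 2130 × 0.1550 = 330.2 mg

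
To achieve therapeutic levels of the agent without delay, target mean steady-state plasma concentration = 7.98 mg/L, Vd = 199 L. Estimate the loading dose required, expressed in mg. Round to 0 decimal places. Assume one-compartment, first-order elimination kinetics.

1588 mg

LD = Css × Vd = 7.98 × 199 = 1588 mg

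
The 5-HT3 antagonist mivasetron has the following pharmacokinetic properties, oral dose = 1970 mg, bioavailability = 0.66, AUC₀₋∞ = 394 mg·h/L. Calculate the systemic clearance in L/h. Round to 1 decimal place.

3.3 L/h

CL = F·Dose / AUC = 0.66 × 1970 / 394 = 3.300 L/h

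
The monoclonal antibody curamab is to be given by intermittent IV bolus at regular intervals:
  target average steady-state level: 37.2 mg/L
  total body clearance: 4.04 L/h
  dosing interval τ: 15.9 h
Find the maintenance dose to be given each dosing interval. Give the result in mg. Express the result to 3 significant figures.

At steady state, Dose/τ = Css × CL.
Dose = Css × CL × τ = 37.2 × 4.040 × 15.9 = 2390 mg

2390 mg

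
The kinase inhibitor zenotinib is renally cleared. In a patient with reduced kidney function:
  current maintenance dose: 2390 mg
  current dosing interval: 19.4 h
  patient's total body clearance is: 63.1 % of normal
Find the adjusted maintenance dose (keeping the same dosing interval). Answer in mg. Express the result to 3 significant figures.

To keep the same average steady-state level, dosing rate must scale with clearance.
CL ratio = 63.1 / 100 = 0.6310
New dose (same interval) = 2390 × 0.6310 = 1508 mg

1510 mg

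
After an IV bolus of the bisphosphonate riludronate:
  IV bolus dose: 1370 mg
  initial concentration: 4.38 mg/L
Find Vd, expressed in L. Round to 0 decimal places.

Vd = Dose / C₀ = 1370 / 4.38 = 312.8 L

313 L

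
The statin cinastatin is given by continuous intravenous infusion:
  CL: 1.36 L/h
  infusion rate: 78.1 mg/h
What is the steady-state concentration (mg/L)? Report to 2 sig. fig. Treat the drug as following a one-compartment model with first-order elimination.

At steady state Css = R₀ / CL = 78.1 / 1.360 = 57.43 mg/L

57 mg/L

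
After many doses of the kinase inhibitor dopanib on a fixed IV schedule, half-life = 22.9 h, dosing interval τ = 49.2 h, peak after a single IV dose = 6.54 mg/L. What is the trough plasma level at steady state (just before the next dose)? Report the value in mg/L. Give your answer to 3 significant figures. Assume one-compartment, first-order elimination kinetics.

1.90 mg/L

k = ln2 / t½ = 0.693147 / 22.9 = 0.03027 h⁻¹
e^(−kτ) = e^(−0.03027 × 49.2) = 0.2255
Accumulation ratio R = 1 / (1 − e^(−kτ)) = 1 / (1 − 0.2255) = 1.291
Steady-state trough = C₀ × R × e^(−kτ) = 6.54 × 1.291 × 0.2255 = 1.904 mg/L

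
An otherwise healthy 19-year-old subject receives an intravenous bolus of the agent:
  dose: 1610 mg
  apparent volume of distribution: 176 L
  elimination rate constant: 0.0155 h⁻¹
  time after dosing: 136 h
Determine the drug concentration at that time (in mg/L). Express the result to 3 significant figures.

C₀ = Dose / Vd = 1610 / 176 = 9.148 mg/L
C = C₀ · e^(−k·t) = 9.148 × e^(−0.01550 × 136)
  = 9.148 × 0.1215 = 1.111 mg/L

1.11 mg/L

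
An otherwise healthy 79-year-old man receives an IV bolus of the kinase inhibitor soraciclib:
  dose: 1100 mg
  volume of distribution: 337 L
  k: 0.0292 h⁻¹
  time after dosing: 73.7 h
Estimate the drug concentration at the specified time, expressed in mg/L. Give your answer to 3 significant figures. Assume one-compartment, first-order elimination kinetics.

C₀ = Dose / Vd = 1100 / 337 = 3.264 mg/L
C = C₀ · e^(−k·t) = 3.264 × e^(−0.02920 × 73.7)
  = 3.264 × 0.1162 = 0.3793 mg/L

0.379 mg/L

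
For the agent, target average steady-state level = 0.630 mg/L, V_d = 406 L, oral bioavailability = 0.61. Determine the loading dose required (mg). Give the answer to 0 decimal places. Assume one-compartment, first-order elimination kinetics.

LD = Css × Vd / F = 0.630 × 406 / 0.61 = 419.3 mg

419 mg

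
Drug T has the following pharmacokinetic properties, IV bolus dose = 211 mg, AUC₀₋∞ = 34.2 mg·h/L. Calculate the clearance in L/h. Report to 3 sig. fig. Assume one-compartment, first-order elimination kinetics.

6.17 L/h

CL = Dose / AUC = 211 / 34.2 = 6.170 L/h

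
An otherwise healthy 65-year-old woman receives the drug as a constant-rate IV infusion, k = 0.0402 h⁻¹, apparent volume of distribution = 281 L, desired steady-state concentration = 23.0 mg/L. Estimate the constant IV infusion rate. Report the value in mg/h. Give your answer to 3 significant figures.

260 mg/h

CL = k × Vd = 0.04020 × 281 = 11.30 L/h
At steady state, infusion rate R₀ = Css × CL = 23.0 × 11.30 = 259.9 mg/h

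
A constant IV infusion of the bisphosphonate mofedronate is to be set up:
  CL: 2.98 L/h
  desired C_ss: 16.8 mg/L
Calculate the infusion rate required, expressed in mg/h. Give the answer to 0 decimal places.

At steady state, infusion rate R₀ = Css × CL = 16.8 × 2.980 = 50.06 mg/h

50 mg/h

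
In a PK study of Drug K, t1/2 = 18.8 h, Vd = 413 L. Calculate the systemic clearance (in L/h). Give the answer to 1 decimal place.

k = ln2 / t½ = 0.693147 / 18.8 = 0.03687 h⁻¹
CL = k × Vd = 0.03687 × 413 = 15.23 L/h

15.2 L/h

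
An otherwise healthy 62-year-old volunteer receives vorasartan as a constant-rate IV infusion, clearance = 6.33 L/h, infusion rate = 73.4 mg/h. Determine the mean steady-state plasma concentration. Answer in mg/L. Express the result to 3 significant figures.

At steady state Css = R₀ / CL = 73.4 / 6.330 = 11.60 mg/L

11.6 mg/L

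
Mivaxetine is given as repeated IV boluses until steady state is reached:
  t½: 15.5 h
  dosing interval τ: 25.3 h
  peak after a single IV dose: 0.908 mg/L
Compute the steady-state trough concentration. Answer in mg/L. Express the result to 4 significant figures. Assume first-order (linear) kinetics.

0.4324 mg/L

k = ln2 / t½ = 0.693147 / 15.5 = 0.04472 h⁻¹
e^(−kτ) = e^(−0.04472 × 25.3) = 0.3226
Accumulation ratio R = 1 / (1 − e^(−kτ)) = 1 / (1 − 0.3226) = 1.476
Steady-state trough = C₀ × R × e^(−kτ) = 0.908 × 1.476 × 0.3226 = 0.4324 mg/L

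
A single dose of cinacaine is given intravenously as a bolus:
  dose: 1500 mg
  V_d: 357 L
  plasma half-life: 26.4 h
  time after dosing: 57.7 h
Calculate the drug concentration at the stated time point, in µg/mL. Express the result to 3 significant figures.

0.924 µg/mL

C₀ = Dose / Vd = 1500 / 357 = 4.202 mg/L
k = ln2 / t½ = 0.693147 / 26.4 = 0.02626 h⁻¹
C = C₀ · e^(−k·t) = 4.202 × e^(−0.02626 × 57.7)
  = 4.202 × 0.2198 = 0.9236 mg/L
(0.9236 mg/L = 0.9236 µg/mL)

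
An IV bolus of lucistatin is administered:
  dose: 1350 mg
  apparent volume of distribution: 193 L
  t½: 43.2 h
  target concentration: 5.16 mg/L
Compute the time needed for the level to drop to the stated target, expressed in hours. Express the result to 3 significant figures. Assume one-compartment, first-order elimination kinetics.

19.0 h

C₀ = Dose / Vd = 1350 / 193 = 6.995 mg/L
k = ln2 / t½ = 0.693147 / 43.2 = 0.01605 h⁻¹
t = ln(C₀ / C) / k = ln(6.995 / 5.16) / 0.01605
  = ln(1.356) / 0.01605 = 0.3045 / 0.01605 = 18.97 h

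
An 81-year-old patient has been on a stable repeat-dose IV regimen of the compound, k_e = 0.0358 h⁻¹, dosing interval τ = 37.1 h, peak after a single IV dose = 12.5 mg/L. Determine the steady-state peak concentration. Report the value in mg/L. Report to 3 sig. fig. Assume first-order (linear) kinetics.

17.0 mg/L

e^(−kτ) = e^(−0.03580 × 37.1) = 0.2650
Accumulation ratio R = 1 / (1 − e^(−kτ)) = 1 / (1 − 0.2650) = 1.361
Steady-state peak = C₀ × R = 12.5 × 1.361 = 17.01 mg/L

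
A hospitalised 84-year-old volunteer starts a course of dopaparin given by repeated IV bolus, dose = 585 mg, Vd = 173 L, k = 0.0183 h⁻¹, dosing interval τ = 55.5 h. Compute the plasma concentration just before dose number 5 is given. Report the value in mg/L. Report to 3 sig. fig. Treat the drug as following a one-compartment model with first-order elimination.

1.89 mg/L

C₀ per dose = Dose / Vd = 585 / 173 = 3.382 mg/L
Fraction remaining after one interval: r = e^(−kτ) = e^(−0.01830 × 55.5) = 0.3622
Before dose 5, 4 doses have been given (aged 1τ, 2τ, 3τ, 4τ).
C_trough = C₀ × (r + r² + … + r^4) = C₀ × r(1−r^4)/(1−r)
        = 3.382 × 0.3622 × (1 − 0.01721) / (1 − 0.3622) = 1.888 mg/L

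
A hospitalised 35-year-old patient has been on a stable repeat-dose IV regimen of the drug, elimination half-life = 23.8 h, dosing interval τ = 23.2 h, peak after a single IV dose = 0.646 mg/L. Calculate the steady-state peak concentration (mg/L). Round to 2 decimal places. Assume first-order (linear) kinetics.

1.32 mg/L

k = ln2 / t½ = 0.693147 / 23.8 = 0.02912 h⁻¹
e^(−kτ) = e^(−0.02912 × 23.2) = 0.5089
Accumulation ratio R = 1 / (1 − e^(−kτ)) = 1 / (1 − 0.5089) = 2.036
Steady-state peak = C₀ × R = 0.646 × 2.036 = 1.315 mg/L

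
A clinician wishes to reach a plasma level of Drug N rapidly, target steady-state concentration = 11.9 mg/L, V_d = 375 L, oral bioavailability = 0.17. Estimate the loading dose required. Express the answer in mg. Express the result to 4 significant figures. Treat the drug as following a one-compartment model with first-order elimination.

26250 mg

LD = Css × Vd / F = 11.9 × 375 / 0.17 = 26250 mg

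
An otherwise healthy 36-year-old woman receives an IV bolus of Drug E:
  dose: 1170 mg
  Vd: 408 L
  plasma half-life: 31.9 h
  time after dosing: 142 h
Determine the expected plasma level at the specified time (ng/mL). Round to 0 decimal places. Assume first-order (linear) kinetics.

C₀ = Dose / Vd = 1170 / 408 = 2.868 mg/L
k = ln2 / t½ = 0.693147 / 31.9 = 0.02173 h⁻¹
C = C₀ · e^(−k·t) = 2.868 × e^(−0.02173 × 142)
  = 2.868 × 0.04570 = 0.1311 mg/L
Convert: 0.1311 mg/L × 1000 = 131.1 ng/mL

131 ng/mL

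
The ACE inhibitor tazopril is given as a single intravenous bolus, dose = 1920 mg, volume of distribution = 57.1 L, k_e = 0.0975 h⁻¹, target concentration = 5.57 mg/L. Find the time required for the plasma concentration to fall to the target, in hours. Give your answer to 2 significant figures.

C₀ = Dose / Vd = 1920 / 57.1 = 33.63 mg/L
t = ln(C₀ / C) / k = ln(33.63 / 5.57) / 0.09750
  = ln(6.038) / 0.09750 = 1.798 / 0.09750 = 18.44 h

18 h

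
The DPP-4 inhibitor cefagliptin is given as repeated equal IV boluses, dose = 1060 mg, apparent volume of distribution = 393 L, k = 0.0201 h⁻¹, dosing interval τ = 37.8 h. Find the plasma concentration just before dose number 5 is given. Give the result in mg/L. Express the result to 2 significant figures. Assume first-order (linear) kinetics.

C₀ per dose = Dose / Vd = 1060 / 393 = 2.697 mg/L
Fraction remaining after one interval: r = e^(−kτ) = e^(−0.02010 × 37.8) = 0.4678
Before dose 5, 4 doses have been given (aged 1τ, 2τ, 3τ, 4τ).
C_trough = C₀ × (r + r² + … + r^4) = C₀ × r(1−r^4)/(1−r)
        = 2.697 × 0.4678 × (1 − 0.04789) / (1 − 0.4678) = 2.257 mg/L

2.3 mg/L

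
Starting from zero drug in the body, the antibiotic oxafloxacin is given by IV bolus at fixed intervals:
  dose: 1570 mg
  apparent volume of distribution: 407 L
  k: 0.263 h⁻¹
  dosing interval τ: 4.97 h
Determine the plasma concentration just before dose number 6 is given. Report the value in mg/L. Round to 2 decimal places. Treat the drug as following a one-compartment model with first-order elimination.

1.43 mg/L

C₀ per dose = Dose / Vd = 1570 / 407 = 3.857 mg/L
Fraction remaining after one interval: r = e^(−kτ) = e^(−0.2630 × 4.97) = 0.2706
Before dose 6, 5 doses have been given (aged 1τ, 2τ, 3τ, 4τ, 5τ).
C_trough = C₀ × (r + r² + … + r^5) = C₀ × r(1−r^5)/(1−r)
        = 3.857 × 0.2706 × (1 − 0.001451) / (1 − 0.2706) = 1.429 mg/L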